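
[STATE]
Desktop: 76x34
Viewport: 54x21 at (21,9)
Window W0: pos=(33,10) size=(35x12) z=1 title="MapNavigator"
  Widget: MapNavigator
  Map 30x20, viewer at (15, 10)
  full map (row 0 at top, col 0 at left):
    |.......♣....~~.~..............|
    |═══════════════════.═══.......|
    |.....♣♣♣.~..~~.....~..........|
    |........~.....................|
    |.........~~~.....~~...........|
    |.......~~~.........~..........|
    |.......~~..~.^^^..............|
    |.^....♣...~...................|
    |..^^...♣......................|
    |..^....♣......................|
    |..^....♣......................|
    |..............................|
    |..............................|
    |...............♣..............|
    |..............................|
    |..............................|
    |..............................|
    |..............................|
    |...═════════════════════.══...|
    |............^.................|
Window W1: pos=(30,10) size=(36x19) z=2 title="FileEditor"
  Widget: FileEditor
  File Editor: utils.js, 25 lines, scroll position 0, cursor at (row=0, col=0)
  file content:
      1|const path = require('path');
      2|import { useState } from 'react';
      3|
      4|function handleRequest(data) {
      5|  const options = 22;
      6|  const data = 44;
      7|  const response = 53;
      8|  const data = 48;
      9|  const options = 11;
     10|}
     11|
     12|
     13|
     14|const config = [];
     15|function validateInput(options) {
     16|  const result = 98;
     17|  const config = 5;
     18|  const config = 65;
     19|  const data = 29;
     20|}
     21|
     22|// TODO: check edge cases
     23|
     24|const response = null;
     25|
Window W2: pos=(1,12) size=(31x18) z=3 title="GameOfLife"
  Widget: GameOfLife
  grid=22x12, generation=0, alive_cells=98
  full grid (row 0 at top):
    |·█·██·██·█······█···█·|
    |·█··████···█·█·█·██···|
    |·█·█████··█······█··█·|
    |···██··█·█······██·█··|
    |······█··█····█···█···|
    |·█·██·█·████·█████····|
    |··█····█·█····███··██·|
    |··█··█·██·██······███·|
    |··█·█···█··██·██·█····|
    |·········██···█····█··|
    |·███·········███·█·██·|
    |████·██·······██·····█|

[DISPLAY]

                                                      
         ┏━━━━━━━━━━━━━━━━━━━━━━━━━━━━━━━━━━┓━┓       
         ┃ FileEditor                       ┃ ┃       
━━━━━━━━━━┓─────────────────────────────────┨─┨       
          ┃onst path = require('path');    ▲┃ ┃       
──────────┨mport { useState } from 'react';█┃ ┃       
          ┃                                ░┃ ┃       
·█·       ┃unction handleRequest(data) {   ░┃ ┃       
···       ┃ const options = 22;            ░┃ ┃       
·█·       ┃ const data = 44;               ░┃ ┃       
█··       ┃ const response = 53;           ░┃ ┃       
···       ┃ const data = 48;               ░┃ ┃       
···       ┃ const options = 11;            ░┃━┛       
██·       ┃                                ░┃         
██·       ┃                                ░┃         
···       ┃                                ░┃         
█··       ┃                                ░┃         
██·       ┃onst config = [];               ░┃         
··█       ┃unction validateInput(options) {▼┃         
          ┃━━━━━━━━━━━━━━━━━━━━━━━━━━━━━━━━━┛         
━━━━━━━━━━┛                                           


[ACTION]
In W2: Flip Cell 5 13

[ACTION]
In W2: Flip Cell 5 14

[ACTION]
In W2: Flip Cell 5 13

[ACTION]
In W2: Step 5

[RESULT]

                                                      
         ┏━━━━━━━━━━━━━━━━━━━━━━━━━━━━━━━━━━┓━┓       
         ┃ FileEditor                       ┃ ┃       
━━━━━━━━━━┓─────────────────────────────────┨─┨       
          ┃onst path = require('path');    ▲┃ ┃       
──────────┨mport { useState } from 'react';█┃ ┃       
          ┃                                ░┃ ┃       
█··       ┃unction handleRequest(data) {   ░┃ ┃       
██·       ┃ const options = 22;            ░┃ ┃       
···       ┃ const data = 44;               ░┃ ┃       
···       ┃ const response = 53;           ░┃ ┃       
···       ┃ const data = 48;               ░┃ ┃       
···       ┃ const options = 11;            ░┃━┛       
···       ┃                                ░┃         
···       ┃                                ░┃         
···       ┃                                ░┃         
███       ┃                                ░┃         
·██       ┃onst config = [];               ░┃         
·██       ┃unction validateInput(options) {▼┃         
          ┃━━━━━━━━━━━━━━━━━━━━━━━━━━━━━━━━━┛         
━━━━━━━━━━┛                                           


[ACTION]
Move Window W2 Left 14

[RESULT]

                                                      
         ┏━━━━━━━━━━━━━━━━━━━━━━━━━━━━━━━━━━┓━┓       
         ┃ FileEditor                       ┃ ┃       
━━━━━━━━━┓──────────────────────────────────┨─┨       
         ┃█onst path = require('path');    ▲┃ ┃       
─────────┨import { useState } from 'react';█┃ ┃       
         ┃                                 ░┃ ┃       
··       ┃function handleRequest(data) {   ░┃ ┃       
█·       ┃  const options = 22;            ░┃ ┃       
··       ┃  const data = 44;               ░┃ ┃       
··       ┃  const response = 53;           ░┃ ┃       
··       ┃  const data = 48;               ░┃ ┃       
··       ┃  const options = 11;            ░┃━┛       
··       ┃}                                ░┃         
··       ┃                                 ░┃         
··       ┃                                 ░┃         
██       ┃                                 ░┃         
██       ┃const config = [];               ░┃         
██       ┃function validateInput(options) {▼┃         
         ┃━━━━━━━━━━━━━━━━━━━━━━━━━━━━━━━━━━┛         
━━━━━━━━━┛                                            


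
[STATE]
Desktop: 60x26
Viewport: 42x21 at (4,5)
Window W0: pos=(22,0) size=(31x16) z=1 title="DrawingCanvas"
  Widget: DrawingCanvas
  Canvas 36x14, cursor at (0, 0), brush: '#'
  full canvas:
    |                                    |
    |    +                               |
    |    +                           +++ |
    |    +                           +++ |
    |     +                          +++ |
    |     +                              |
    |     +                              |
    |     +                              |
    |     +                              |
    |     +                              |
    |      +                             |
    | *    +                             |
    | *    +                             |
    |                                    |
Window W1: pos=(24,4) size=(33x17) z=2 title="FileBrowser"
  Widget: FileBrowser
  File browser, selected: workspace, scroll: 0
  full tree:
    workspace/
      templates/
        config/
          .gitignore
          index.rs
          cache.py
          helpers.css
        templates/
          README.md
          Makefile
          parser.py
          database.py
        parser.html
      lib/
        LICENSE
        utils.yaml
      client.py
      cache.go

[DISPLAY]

                  ┃ ┃ FileBrowser         
                  ┃ ┠─────────────────────
                  ┃ ┃> [-] workspace/     
                  ┃ ┃    [+] templates/   
                  ┃ ┃    [+] lib/         
                  ┃ ┃    client.py        
                  ┃ ┃    cache.go         
                  ┃ ┃                     
                  ┃ ┃                     
                  ┃ ┃                     
                  ┗━┃                     
                    ┃                     
                    ┃                     
                    ┃                     
                    ┃                     
                    ┗━━━━━━━━━━━━━━━━━━━━━
                                          
                                          
                                          
                                          
                                          


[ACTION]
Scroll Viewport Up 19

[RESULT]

                  ┏━━━━━━━━━━━━━━━━━━━━━━━
                  ┃ DrawingCanvas         
                  ┠───────────────────────
                  ┃+                      
                  ┃ ┏━━━━━━━━━━━━━━━━━━━━━
                  ┃ ┃ FileBrowser         
                  ┃ ┠─────────────────────
                  ┃ ┃> [-] workspace/     
                  ┃ ┃    [+] templates/   
                  ┃ ┃    [+] lib/         
                  ┃ ┃    client.py        
                  ┃ ┃    cache.go         
                  ┃ ┃                     
                  ┃ ┃                     
                  ┃ ┃                     
                  ┗━┃                     
                    ┃                     
                    ┃                     
                    ┃                     
                    ┃                     
                    ┗━━━━━━━━━━━━━━━━━━━━━


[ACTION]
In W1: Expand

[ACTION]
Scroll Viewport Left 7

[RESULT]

                      ┏━━━━━━━━━━━━━━━━━━━
                      ┃ DrawingCanvas     
                      ┠───────────────────
                      ┃+                  
                      ┃ ┏━━━━━━━━━━━━━━━━━
                      ┃ ┃ FileBrowser     
                      ┃ ┠─────────────────
                      ┃ ┃> [-] workspace/ 
                      ┃ ┃    [+] templates
                      ┃ ┃    [+] lib/     
                      ┃ ┃    client.py    
                      ┃ ┃    cache.go     
                      ┃ ┃                 
                      ┃ ┃                 
                      ┃ ┃                 
                      ┗━┃                 
                        ┃                 
                        ┃                 
                        ┃                 
                        ┃                 
                        ┗━━━━━━━━━━━━━━━━━


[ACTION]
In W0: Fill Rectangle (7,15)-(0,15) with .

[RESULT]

                      ┏━━━━━━━━━━━━━━━━━━━
                      ┃ DrawingCanvas     
                      ┠───────────────────
                      ┃+              .   
                      ┃ ┏━━━━━━━━━━━━━━━━━
                      ┃ ┃ FileBrowser     
                      ┃ ┠─────────────────
                      ┃ ┃> [-] workspace/ 
                      ┃ ┃    [+] templates
                      ┃ ┃    [+] lib/     
                      ┃ ┃    client.py    
                      ┃ ┃    cache.go     
                      ┃ ┃                 
                      ┃ ┃                 
                      ┃ ┃                 
                      ┗━┃                 
                        ┃                 
                        ┃                 
                        ┃                 
                        ┃                 
                        ┗━━━━━━━━━━━━━━━━━


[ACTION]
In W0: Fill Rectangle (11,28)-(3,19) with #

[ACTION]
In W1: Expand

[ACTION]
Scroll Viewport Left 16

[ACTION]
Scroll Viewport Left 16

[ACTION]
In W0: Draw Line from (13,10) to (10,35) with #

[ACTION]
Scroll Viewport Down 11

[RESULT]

                      ┃ ┃ FileBrowser     
                      ┃ ┠─────────────────
                      ┃ ┃> [-] workspace/ 
                      ┃ ┃    [+] templates
                      ┃ ┃    [+] lib/     
                      ┃ ┃    client.py    
                      ┃ ┃    cache.go     
                      ┃ ┃                 
                      ┃ ┃                 
                      ┃ ┃                 
                      ┗━┃                 
                        ┃                 
                        ┃                 
                        ┃                 
                        ┃                 
                        ┗━━━━━━━━━━━━━━━━━
                                          
                                          
                                          
                                          
                                          


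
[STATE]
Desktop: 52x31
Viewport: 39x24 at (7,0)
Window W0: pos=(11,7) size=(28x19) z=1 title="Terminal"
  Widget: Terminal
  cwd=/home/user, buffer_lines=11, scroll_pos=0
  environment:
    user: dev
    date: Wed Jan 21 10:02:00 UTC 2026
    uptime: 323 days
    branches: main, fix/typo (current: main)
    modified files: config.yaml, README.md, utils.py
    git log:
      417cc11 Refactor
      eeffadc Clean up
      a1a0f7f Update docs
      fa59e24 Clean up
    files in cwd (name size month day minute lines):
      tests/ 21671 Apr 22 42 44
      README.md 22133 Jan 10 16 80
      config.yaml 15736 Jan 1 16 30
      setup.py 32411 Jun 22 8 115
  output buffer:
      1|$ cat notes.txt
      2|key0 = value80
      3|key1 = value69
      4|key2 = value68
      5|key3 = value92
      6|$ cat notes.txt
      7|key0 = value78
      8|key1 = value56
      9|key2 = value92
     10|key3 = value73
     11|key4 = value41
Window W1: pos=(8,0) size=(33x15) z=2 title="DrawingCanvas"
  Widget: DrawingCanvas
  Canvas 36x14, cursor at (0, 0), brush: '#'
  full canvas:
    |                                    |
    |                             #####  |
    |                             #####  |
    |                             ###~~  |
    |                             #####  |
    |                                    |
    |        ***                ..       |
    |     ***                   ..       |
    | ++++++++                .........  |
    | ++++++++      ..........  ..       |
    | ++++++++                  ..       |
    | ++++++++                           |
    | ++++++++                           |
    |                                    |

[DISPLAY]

 ┏━━━━━━━━━━━━━━━━━━━━━━━━━━━━━━━┓     
 ┃ DrawingCanvas                 ┃     
 ┠───────────────────────────────┨     
 ┃+                              ┃     
 ┃                             ##┃     
 ┃                             ##┃     
 ┃                             ##┃     
 ┃                             ##┃     
 ┃                               ┃     
 ┃        ***                ..  ┃     
 ┃     ***                   ..  ┃     
 ┃ ++++++++                ......┃     
 ┃ ++++++++      ..........  ..  ┃     
 ┃ ++++++++                  ..  ┃     
 ┗━━━━━━━━━━━━━━━━━━━━━━━━━━━━━━━┛     
    ┃$ cat notes.txt           ┃       
    ┃key0 = value78            ┃       
    ┃key1 = value56            ┃       
    ┃key2 = value92            ┃       
    ┃key3 = value73            ┃       
    ┃key4 = value41            ┃       
    ┃$ █                       ┃       
    ┃                          ┃       
    ┃                          ┃       


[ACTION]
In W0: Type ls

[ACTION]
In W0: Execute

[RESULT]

 ┏━━━━━━━━━━━━━━━━━━━━━━━━━━━━━━━┓     
 ┃ DrawingCanvas                 ┃     
 ┠───────────────────────────────┨     
 ┃+                              ┃     
 ┃                             ##┃     
 ┃                             ##┃     
 ┃                             ##┃     
 ┃                             ##┃     
 ┃                               ┃     
 ┃        ***                ..  ┃     
 ┃     ***                   ..  ┃     
 ┃ ++++++++                ......┃     
 ┃ ++++++++      ..........  ..  ┃     
 ┃ ++++++++                  ..  ┃     
 ┗━━━━━━━━━━━━━━━━━━━━━━━━━━━━━━━┛     
    ┃$ cat notes.txt           ┃       
    ┃key0 = value78            ┃       
    ┃key1 = value56            ┃       
    ┃key2 = value92            ┃       
    ┃key3 = value73            ┃       
    ┃key4 = value41            ┃       
    ┃$ ls                      ┃       
    ┃tests/  README.md  config.┃       
    ┃$ █                       ┃       


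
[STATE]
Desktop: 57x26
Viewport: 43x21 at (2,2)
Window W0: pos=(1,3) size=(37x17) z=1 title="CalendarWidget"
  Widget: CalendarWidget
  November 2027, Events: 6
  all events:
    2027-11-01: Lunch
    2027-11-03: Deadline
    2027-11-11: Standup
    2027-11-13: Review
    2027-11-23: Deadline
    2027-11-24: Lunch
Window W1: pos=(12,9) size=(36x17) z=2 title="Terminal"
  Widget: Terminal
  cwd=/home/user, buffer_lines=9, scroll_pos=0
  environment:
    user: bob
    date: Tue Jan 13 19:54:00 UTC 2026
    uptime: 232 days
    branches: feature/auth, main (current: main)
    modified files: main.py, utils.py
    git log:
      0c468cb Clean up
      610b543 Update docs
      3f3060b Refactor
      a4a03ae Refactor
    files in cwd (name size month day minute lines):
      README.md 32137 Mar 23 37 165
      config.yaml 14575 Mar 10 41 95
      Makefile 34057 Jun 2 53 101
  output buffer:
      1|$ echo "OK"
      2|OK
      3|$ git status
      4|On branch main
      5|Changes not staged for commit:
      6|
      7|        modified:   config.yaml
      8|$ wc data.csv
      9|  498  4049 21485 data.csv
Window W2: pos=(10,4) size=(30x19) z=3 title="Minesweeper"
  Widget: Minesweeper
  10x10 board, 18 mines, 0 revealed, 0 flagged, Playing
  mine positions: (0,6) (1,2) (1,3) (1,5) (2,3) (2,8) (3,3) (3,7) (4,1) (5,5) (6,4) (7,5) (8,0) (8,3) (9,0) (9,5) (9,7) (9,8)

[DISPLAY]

                                           
━━━━━━━━━━━━━━━━━━━━━━━━━━━━━━━━━━━┓       
 Calenda┏━━━━━━━━━━━━━━━━━━━━━━━━━━━━┓     
────────┃ Minesweeper                ┃     
        ┠────────────────────────────┨     
Mo Tu We┃■■■■■■■■■■                  ┃     
 1*  2  ┃■■■■■■■■■■                  ┃     
 8  9 10┃■■■■■■■■■■                  ┃━━━━━
15 16 17┃■■■■■■■■■■                  ┃     
22 23* 2┃■■■■■■■■■■                  ┃─────
29 30   ┃■■■■■■■■■■                  ┃     
        ┃■■■■■■■■■■                  ┃     
        ┃■■■■■■■■■■                  ┃     
        ┃■■■■■■■■■■                  ┃     
        ┃■■■■■■■■■■                  ┃it:  
        ┃                            ┃     
        ┃                            ┃yaml 
━━━━━━━━┃                            ┃     
        ┃                            ┃     
        ┃                            ┃     
        ┗━━━━━━━━━━━━━━━━━━━━━━━━━━━━┛     


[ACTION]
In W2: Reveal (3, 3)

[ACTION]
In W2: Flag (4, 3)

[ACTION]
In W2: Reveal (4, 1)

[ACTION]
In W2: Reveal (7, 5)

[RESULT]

                                           
━━━━━━━━━━━━━━━━━━━━━━━━━━━━━━━━━━━┓       
 Calenda┏━━━━━━━━━━━━━━━━━━━━━━━━━━━━┓     
────────┃ Minesweeper                ┃     
        ┠────────────────────────────┨     
Mo Tu We┃■■■■■■✹■■■                  ┃     
 1*  2  ┃■■✹✹■✹■■■■                  ┃     
 8  9 10┃■■■✹■■■■✹■                  ┃━━━━━
15 16 17┃■■■✹■■■✹■■                  ┃     
22 23* 2┃■✹■■■■■■■■                  ┃─────
29 30   ┃■■■■■✹■■■■                  ┃     
        ┃■■■■✹■■■■■                  ┃     
        ┃■■■■■✹■■■■                  ┃     
        ┃✹■■✹■■■■■■                  ┃     
        ┃✹■■■■✹■✹✹■                  ┃it:  
        ┃                            ┃     
        ┃                            ┃yaml 
━━━━━━━━┃                            ┃     
        ┃                            ┃     
        ┃                            ┃     
        ┗━━━━━━━━━━━━━━━━━━━━━━━━━━━━┛     


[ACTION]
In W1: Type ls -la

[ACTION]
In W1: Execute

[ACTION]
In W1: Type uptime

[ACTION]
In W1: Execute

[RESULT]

                                           
━━━━━━━━━━━━━━━━━━━━━━━━━━━━━━━━━━━┓       
 Calenda┏━━━━━━━━━━━━━━━━━━━━━━━━━━━━┓     
────────┃ Minesweeper                ┃     
        ┠────────────────────────────┨     
Mo Tu We┃■■■■■■✹■■■                  ┃     
 1*  2  ┃■■✹✹■✹■■■■                  ┃     
 8  9 10┃■■■✹■■■■✹■                  ┃━━━━━
15 16 17┃■■■✹■■■✹■■                  ┃     
22 23* 2┃■✹■■■■■■■■                  ┃─────
29 30   ┃■■■■■✹■■■■                  ┃     
        ┃■■■■✹■■■■■                  ┃it:  
        ┃■■■■■✹■■■■                  ┃     
        ┃✹■■✹■■■■■■                  ┃yaml 
        ┃✹■■■■✹■✹✹■                  ┃     
        ┃                            ┃     
        ┃                            ┃     
━━━━━━━━┃                            ┃32137
        ┃                            ┃14575
        ┃                            ┃34057
        ┗━━━━━━━━━━━━━━━━━━━━━━━━━━━━┛     


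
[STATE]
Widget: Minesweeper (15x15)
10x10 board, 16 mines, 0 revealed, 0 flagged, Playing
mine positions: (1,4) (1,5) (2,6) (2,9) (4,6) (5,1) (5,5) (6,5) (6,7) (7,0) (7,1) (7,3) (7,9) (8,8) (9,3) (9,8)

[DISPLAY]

■■■■■■■■■■     
■■■■■■■■■■     
■■■■■■■■■■     
■■■■■■■■■■     
■■■■■■■■■■     
■■■■■■■■■■     
■■■■■■■■■■     
■■■■■■■■■■     
■■■■■■■■■■     
■■■■■■■■■■     
               
               
               
               
               


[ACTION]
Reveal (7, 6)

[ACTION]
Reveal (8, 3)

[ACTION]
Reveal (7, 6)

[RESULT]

■■■■■■■■■■     
■■■■■■■■■■     
■■■■■■■■■■     
■■■■■■■■■■     
■■■■■■■■■■     
■■■■■■■■■■     
■■■■■■■■■■     
■■■■■■2■■■     
■■■2■■■■■■     
■■■■■■■■■■     
               
               
               
               
               


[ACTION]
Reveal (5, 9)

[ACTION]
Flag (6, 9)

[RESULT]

■■■■■■■■■■     
■■■■■■■■■■     
■■■■■■■■■■     
■■■■■■■211     
■■■■■■■1       
■■■■■■■21      
■■■■■■■■21     
■■■■■■2■■■     
■■■2■■■■■■     
■■■■■■■■■■     
               
               
               
               
               


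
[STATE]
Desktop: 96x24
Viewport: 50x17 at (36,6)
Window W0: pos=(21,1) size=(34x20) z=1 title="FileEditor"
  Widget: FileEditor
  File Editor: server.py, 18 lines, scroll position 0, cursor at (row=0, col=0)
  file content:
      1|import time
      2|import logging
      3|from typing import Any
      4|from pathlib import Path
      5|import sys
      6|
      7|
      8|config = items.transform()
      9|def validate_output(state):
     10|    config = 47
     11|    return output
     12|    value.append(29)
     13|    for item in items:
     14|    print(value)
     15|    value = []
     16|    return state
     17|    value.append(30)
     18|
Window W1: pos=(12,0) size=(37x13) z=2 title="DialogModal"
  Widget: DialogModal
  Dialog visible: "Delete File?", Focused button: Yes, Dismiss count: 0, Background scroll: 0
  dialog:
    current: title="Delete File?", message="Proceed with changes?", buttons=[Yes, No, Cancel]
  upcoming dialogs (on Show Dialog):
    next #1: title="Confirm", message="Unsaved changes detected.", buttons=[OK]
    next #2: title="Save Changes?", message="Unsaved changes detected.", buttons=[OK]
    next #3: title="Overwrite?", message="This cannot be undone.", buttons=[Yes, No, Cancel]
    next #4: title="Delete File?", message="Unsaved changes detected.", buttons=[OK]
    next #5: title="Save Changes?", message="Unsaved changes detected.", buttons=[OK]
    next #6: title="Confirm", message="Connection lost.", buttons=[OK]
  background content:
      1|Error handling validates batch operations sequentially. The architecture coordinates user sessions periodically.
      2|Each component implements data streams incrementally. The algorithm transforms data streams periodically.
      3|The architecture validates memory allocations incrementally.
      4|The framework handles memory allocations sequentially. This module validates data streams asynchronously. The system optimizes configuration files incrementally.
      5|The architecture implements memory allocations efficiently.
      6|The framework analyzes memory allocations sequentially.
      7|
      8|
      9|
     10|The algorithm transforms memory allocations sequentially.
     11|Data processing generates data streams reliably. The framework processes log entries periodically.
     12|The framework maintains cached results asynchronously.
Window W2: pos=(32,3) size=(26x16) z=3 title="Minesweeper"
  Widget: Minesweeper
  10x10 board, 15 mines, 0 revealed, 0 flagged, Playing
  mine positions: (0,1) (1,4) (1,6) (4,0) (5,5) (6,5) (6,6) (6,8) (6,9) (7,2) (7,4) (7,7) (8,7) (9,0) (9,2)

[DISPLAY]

■■■■■■■              ┃                            
■■■■■■■              ┃                            
■■■■■■■              ┃                            
■■■■■■■              ┃                            
■■■■■■■              ┃                            
■■■■■■■              ┃                            
■■■■■■■              ┃                            
■■■■■■■              ┃                            
■■■■■■■              ┃                            
■■■■■■■              ┃                            
                     ┃                            
                     ┃                            
━━━━━━━━━━━━━━━━━━━━━┛                            
te               ▼┃                               
━━━━━━━━━━━━━━━━━━┛                               
                                                  
                                                  


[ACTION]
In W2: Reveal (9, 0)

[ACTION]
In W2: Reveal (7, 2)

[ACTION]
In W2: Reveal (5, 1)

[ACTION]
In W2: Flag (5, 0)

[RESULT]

■■■■■■■              ┃                            
■✹■✹■■■              ┃                            
■■■■■■■              ┃                            
■■■■■■■              ┃                            
■■■■■■■              ┃                            
■■✹■■■■              ┃                            
■■✹✹■✹✹              ┃                            
■✹■■✹■■              ┃                            
■■■■✹■■              ┃                            
■■■■■■■              ┃                            
                     ┃                            
                     ┃                            
━━━━━━━━━━━━━━━━━━━━━┛                            
te               ▼┃                               
━━━━━━━━━━━━━━━━━━┛                               
                                                  
                                                  


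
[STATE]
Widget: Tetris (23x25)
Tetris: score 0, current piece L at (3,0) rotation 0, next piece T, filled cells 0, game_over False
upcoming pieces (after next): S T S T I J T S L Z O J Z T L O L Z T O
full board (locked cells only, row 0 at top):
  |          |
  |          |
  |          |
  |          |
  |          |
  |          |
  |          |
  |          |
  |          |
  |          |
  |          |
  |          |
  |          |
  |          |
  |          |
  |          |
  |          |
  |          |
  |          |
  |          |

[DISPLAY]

     ▒    │Next:       
   ▒▒▒    │ ▒          
          │▒▒▒         
          │            
          │            
          │            
          │Score:      
          │0           
          │            
          │            
          │            
          │            
          │            
          │            
          │            
          │            
          │            
          │            
          │            
          │            
          │            
          │            
          │            
          │            
          │            


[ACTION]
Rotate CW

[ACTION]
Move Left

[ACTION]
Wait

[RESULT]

          │Next:       
  ▒       │ ▒          
  ▒       │▒▒▒         
  ▒▒      │            
          │            
          │            
          │Score:      
          │0           
          │            
          │            
          │            
          │            
          │            
          │            
          │            
          │            
          │            
          │            
          │            
          │            
          │            
          │            
          │            
          │            
          │            


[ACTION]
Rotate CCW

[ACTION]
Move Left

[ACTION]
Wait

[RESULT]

          │Next:       
          │ ▒          
   ▒      │▒▒▒         
 ▒▒▒      │            
          │            
          │            
          │Score:      
          │0           
          │            
          │            
          │            
          │            
          │            
          │            
          │            
          │            
          │            
          │            
          │            
          │            
          │            
          │            
          │            
          │            
          │            


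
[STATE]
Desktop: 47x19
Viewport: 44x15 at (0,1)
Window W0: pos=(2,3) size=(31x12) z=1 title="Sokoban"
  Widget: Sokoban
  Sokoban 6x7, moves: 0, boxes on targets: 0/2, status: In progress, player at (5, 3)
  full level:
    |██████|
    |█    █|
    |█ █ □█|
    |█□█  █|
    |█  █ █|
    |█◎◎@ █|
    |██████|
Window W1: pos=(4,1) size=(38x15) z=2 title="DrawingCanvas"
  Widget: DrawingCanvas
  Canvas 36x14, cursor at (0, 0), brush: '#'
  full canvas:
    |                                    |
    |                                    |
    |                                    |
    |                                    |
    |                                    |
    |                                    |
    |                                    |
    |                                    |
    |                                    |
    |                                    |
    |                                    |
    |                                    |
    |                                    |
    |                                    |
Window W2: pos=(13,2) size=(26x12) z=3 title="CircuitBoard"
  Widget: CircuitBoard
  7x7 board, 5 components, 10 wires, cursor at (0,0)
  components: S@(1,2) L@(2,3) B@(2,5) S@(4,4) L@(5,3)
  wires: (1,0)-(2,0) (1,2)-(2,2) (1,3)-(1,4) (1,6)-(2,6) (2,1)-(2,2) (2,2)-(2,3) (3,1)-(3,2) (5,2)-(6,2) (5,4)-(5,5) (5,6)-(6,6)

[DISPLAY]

    ┏━━━━━━━━━━━━━━━━━━━━━━━━━━━━━━━━━━━━┓  
    ┃ Drawing┏━━━━━━━━━━━━━━━━━━━━━━━━┓  ┃  
  ┏━┠────────┃ CircuitBoard           ┃──┨  
  ┃ ┃+       ┠────────────────────────┨  ┃  
  ┠─┃        ┃   0 1 2 3 4 5 6        ┃  ┃  
  ┃█┃        ┃0  [.]                  ┃  ┃  
  ┃█┃        ┃                        ┃  ┃  
  ┃█┃        ┃1   ·       S   · ─ ·   ┃  ┃  
  ┃█┃        ┃    │       │           ┃  ┃  
  ┃█┃        ┃2   ·   · ─ · ─ L       ┃  ┃  
  ┃█┃        ┃                        ┃  ┃  
  ┃█┃        ┃3       · ─ ·           ┃  ┃  
  ┃M┃        ┗━━━━━━━━━━━━━━━━━━━━━━━━┛  ┃  
  ┗━┃                                    ┃  
    ┗━━━━━━━━━━━━━━━━━━━━━━━━━━━━━━━━━━━━┛  


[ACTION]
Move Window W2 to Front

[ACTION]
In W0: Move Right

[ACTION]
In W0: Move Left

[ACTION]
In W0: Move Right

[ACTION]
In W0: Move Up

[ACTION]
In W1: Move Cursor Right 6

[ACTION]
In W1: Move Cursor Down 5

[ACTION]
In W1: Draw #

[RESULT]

    ┏━━━━━━━━━━━━━━━━━━━━━━━━━━━━━━━━━━━━┓  
    ┃ Drawing┏━━━━━━━━━━━━━━━━━━━━━━━━┓  ┃  
  ┏━┠────────┃ CircuitBoard           ┃──┨  
  ┃ ┃        ┠────────────────────────┨  ┃  
  ┠─┃        ┃   0 1 2 3 4 5 6        ┃  ┃  
  ┃█┃        ┃0  [.]                  ┃  ┃  
  ┃█┃        ┃                        ┃  ┃  
  ┃█┃        ┃1   ·       S   · ─ ·   ┃  ┃  
  ┃█┃      # ┃    │       │           ┃  ┃  
  ┃█┃        ┃2   ·   · ─ · ─ L       ┃  ┃  
  ┃█┃        ┃                        ┃  ┃  
  ┃█┃        ┃3       · ─ ·           ┃  ┃  
  ┃M┃        ┗━━━━━━━━━━━━━━━━━━━━━━━━┛  ┃  
  ┗━┃                                    ┃  
    ┗━━━━━━━━━━━━━━━━━━━━━━━━━━━━━━━━━━━━┛  


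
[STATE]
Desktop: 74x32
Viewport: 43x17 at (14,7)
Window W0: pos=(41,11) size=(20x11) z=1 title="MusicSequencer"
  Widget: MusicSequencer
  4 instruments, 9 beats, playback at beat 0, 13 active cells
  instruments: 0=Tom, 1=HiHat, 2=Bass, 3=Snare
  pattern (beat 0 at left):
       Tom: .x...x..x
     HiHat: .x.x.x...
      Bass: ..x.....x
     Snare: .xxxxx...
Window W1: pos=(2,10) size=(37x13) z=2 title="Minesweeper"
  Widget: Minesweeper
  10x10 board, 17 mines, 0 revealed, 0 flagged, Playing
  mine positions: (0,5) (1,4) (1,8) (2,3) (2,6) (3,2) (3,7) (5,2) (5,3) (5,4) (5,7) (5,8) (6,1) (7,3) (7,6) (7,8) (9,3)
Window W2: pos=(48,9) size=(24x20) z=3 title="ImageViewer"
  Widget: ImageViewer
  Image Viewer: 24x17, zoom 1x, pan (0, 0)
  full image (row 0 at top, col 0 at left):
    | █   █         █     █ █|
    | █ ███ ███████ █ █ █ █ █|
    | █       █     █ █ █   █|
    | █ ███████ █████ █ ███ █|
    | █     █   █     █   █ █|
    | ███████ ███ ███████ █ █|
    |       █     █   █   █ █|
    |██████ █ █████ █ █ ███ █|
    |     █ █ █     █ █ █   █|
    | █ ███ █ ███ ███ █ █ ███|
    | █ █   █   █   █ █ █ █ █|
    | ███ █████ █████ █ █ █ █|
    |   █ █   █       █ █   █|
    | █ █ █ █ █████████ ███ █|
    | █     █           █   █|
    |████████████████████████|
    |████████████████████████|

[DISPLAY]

                                           
                                           
                                  ┏━━━━━━━━
━━━━━━━━━━━━━━━━━━━━━━━━┓         ┃ ImageVi
r                       ┃  ┏━━━━━━┠────────
────────────────────────┨  ┃ Music┃ █   █  
                        ┃  ┠──────┃ █ ███ █
                        ┃  ┃      ┃ █      
                        ┃  ┃   Tom┃ █ █████
                        ┃  ┃ HiHat┃ █     █
                        ┃  ┃  Bass┃ ███████
                        ┃  ┃ Snare┃       █
                        ┃  ┃      ┃██████ █
                        ┃  ┃      ┃     █ █
                        ┃  ┗━━━━━━┃ █ ███ █
━━━━━━━━━━━━━━━━━━━━━━━━┛         ┃ █ █   █
                                  ┃ ███ ███


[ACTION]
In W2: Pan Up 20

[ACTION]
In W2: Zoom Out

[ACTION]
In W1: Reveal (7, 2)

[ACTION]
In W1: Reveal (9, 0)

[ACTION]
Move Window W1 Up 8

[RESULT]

                        ┃                  
                        ┃                  
                        ┃         ┏━━━━━━━━
                        ┃         ┃ ImageVi
                        ┃  ┏━━━━━━┠────────
                        ┃  ┃ Music┃ █   █  
                        ┃  ┠──────┃ █ ███ █
━━━━━━━━━━━━━━━━━━━━━━━━┛  ┃      ┃ █      
                           ┃   Tom┃ █ █████
                           ┃ HiHat┃ █     █
                           ┃  Bass┃ ███████
                           ┃ Snare┃       █
                           ┃      ┃██████ █
                           ┃      ┃     █ █
                           ┗━━━━━━┃ █ ███ █
                                  ┃ █ █   █
                                  ┃ ███ ███
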